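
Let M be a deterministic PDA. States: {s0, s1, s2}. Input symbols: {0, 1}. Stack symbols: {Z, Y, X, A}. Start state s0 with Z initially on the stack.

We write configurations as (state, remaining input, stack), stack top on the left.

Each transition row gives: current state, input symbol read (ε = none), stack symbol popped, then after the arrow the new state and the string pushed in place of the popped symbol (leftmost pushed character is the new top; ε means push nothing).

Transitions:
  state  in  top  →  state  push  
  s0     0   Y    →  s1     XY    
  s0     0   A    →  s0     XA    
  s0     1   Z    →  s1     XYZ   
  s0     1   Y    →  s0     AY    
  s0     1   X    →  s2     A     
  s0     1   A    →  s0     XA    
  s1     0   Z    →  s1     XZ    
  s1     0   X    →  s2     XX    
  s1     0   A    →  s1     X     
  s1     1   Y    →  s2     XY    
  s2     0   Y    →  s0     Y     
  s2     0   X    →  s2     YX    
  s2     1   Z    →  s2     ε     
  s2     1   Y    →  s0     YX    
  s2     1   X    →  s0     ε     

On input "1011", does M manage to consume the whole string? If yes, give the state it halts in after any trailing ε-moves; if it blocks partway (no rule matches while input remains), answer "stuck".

s2

(s0, 1011, Z)
  read 1, top Z: go to s1, push XYZ → (s1, 011, XYZ)
  read 0, top X: go to s2, push XX → (s2, 11, XXYZ)
  read 1, top X: go to s0, push ε → (s0, 1, XYZ)
  read 1, top X: go to s2, push A → (s2, ε, AYZ)
All input consumed; M is in state s2.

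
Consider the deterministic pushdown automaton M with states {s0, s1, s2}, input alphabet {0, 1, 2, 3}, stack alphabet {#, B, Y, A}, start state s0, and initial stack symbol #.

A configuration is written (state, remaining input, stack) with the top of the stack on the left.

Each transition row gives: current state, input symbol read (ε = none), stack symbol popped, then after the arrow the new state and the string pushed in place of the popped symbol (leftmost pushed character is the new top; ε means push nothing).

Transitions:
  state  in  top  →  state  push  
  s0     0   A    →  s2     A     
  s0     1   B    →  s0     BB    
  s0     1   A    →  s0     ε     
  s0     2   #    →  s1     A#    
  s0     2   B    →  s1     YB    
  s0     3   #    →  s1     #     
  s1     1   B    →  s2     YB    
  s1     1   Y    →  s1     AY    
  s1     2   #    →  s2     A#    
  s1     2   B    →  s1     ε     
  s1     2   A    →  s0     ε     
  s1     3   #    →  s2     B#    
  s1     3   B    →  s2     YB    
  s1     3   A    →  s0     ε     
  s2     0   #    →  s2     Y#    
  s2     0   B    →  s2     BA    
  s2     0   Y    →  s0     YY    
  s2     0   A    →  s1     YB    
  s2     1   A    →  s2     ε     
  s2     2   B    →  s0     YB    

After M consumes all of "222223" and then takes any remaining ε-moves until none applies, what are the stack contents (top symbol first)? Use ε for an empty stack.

(s0, 222223, #)
  read 2, top #: go to s1, push A# → (s1, 22223, A#)
  read 2, top A: go to s0, push ε → (s0, 2223, #)
  read 2, top #: go to s1, push A# → (s1, 223, A#)
  read 2, top A: go to s0, push ε → (s0, 23, #)
  read 2, top #: go to s1, push A# → (s1, 3, A#)
  read 3, top A: go to s0, push ε → (s0, ε, #)
All input consumed in state s0 with stack #.

#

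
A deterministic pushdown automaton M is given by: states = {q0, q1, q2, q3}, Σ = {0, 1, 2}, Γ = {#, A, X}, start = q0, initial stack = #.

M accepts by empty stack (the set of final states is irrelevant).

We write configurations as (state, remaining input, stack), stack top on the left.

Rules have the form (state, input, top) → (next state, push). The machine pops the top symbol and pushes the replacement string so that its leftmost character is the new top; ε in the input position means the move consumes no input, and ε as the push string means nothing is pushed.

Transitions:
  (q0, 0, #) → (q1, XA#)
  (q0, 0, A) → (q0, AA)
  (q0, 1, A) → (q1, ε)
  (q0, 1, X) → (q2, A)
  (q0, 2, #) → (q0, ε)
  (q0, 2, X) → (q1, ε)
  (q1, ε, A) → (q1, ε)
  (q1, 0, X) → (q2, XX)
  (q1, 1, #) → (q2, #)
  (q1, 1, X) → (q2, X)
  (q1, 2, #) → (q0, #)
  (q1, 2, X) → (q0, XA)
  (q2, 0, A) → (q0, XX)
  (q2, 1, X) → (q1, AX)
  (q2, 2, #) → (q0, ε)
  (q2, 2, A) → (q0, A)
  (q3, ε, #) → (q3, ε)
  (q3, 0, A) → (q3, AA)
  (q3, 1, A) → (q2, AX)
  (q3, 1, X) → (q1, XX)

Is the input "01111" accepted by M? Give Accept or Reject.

(q0, 01111, #)
  read 0, top #: go to q1, push XA# → (q1, 1111, XA#)
  read 1, top X: go to q2, push X → (q2, 111, XA#)
  read 1, top X: go to q1, push AX → (q1, 11, AXA#)
  ε-move, top A: go to q1, push ε → (q1, 11, XA#)
  read 1, top X: go to q2, push X → (q2, 1, XA#)
  read 1, top X: go to q1, push AX → (q1, ε, AXA#)
  ε-move, top A: go to q1, push ε → (q1, ε, XA#)
All input consumed; stack is XA#, not empty, and no further ε-move applies.

Reject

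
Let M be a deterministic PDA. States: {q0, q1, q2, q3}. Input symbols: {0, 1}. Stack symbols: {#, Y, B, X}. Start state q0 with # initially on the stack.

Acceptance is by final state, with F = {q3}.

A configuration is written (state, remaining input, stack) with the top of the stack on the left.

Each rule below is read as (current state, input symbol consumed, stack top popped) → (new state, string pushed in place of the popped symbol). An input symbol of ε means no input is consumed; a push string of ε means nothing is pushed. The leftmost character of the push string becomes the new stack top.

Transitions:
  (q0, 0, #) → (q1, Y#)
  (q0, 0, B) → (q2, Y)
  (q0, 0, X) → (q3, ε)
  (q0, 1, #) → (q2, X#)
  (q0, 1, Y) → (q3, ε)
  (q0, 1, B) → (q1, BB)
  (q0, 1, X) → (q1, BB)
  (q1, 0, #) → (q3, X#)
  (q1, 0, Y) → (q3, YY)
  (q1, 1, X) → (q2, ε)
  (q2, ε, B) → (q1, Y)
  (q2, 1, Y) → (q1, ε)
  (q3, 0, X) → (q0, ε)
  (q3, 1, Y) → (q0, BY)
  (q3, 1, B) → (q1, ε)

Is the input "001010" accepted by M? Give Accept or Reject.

(q0, 001010, #)
  read 0, top #: go to q1, push Y# → (q1, 01010, Y#)
  read 0, top Y: go to q3, push YY → (q3, 1010, YY#)
  read 1, top Y: go to q0, push BY → (q0, 010, BYY#)
  read 0, top B: go to q2, push Y → (q2, 10, YYY#)
  read 1, top Y: go to q1, push ε → (q1, 0, YY#)
  read 0, top Y: go to q3, push YY → (q3, ε, YYY#)
All input consumed; state q3 ∈ F.

Accept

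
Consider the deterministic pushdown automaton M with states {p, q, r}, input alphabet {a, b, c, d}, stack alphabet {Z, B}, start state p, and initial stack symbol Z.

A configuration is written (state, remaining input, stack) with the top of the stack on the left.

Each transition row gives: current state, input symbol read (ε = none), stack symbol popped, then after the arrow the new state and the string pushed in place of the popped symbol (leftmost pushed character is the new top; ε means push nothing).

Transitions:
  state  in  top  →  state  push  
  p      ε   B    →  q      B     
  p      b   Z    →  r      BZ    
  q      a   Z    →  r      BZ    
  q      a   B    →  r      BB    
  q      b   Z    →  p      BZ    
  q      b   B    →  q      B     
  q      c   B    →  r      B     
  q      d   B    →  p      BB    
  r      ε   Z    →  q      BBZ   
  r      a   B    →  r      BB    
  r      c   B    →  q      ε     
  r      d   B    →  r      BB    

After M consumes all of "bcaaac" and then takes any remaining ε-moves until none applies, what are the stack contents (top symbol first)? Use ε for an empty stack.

BBZ

(p, bcaaac, Z) ⊢ (r, caaac, BZ) ⊢ (q, aaac, Z) ⊢ (r, aac, BZ) ⊢ (r, ac, BBZ) ⊢ (r, c, BBBZ) ⊢ (q, ε, BBZ)
All input consumed in state q with stack BBZ.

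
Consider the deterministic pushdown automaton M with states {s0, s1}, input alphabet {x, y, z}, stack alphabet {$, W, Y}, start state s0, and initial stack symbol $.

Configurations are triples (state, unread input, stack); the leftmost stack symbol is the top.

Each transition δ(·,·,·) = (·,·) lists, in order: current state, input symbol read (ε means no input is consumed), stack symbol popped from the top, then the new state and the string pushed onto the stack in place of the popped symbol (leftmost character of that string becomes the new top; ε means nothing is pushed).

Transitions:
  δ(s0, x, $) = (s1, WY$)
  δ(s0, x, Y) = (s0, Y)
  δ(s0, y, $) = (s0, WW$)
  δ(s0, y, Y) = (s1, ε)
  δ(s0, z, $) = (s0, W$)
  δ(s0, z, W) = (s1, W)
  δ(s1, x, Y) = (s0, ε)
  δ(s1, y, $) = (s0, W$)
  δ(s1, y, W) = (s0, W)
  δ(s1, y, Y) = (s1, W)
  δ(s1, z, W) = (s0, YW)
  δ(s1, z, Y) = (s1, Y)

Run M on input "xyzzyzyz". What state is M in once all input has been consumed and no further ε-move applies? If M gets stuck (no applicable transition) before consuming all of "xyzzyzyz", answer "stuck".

s0

(s0, xyzzyzyz, $) ⊢ (s1, yzzyzyz, WY$) ⊢ (s0, zzyzyz, WY$) ⊢ (s1, zyzyz, WY$) ⊢ (s0, yzyz, YWY$) ⊢ (s1, zyz, WY$) ⊢ (s0, yz, YWY$) ⊢ (s1, z, WY$) ⊢ (s0, ε, YWY$)
All input consumed; M is in state s0.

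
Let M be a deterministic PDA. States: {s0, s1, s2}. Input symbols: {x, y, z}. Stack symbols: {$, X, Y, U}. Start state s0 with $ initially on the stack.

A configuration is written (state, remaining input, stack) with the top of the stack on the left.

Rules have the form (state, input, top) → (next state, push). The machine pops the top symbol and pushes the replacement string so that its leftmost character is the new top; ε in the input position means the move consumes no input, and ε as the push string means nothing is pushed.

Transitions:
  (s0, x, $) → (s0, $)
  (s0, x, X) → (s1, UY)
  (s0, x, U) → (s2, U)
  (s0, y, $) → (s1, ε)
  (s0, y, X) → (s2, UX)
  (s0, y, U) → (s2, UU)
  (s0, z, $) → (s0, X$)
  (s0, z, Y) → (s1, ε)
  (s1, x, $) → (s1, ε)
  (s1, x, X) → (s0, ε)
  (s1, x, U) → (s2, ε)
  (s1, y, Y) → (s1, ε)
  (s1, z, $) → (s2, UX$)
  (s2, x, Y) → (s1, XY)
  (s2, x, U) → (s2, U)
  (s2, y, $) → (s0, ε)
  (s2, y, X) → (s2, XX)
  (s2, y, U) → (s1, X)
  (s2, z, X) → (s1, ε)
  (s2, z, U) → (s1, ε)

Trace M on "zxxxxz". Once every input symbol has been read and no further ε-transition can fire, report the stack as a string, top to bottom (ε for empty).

$

(s0, zxxxxz, $)
  read z, top $: go to s0, push X$ → (s0, xxxxz, X$)
  read x, top X: go to s1, push UY → (s1, xxxz, UY$)
  read x, top U: go to s2, push ε → (s2, xxz, Y$)
  read x, top Y: go to s1, push XY → (s1, xz, XY$)
  read x, top X: go to s0, push ε → (s0, z, Y$)
  read z, top Y: go to s1, push ε → (s1, ε, $)
All input consumed in state s1 with stack $.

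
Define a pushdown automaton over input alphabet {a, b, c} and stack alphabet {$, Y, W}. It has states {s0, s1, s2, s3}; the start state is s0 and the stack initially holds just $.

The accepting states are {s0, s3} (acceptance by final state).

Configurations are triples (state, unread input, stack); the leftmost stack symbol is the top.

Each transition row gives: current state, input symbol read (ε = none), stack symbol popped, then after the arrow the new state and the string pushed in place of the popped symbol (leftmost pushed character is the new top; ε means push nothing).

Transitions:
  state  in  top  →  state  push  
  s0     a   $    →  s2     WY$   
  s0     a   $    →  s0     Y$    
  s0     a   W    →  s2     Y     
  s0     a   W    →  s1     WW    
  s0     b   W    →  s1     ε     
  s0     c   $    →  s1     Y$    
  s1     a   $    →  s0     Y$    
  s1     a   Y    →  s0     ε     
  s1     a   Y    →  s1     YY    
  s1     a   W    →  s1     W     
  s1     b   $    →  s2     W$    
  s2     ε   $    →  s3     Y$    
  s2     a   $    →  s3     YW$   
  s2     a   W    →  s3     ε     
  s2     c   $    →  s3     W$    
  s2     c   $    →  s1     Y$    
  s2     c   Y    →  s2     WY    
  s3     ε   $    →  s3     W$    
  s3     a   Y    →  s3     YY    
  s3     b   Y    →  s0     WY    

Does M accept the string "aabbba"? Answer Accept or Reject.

Reject

No computation consumes all input and reaches a final state.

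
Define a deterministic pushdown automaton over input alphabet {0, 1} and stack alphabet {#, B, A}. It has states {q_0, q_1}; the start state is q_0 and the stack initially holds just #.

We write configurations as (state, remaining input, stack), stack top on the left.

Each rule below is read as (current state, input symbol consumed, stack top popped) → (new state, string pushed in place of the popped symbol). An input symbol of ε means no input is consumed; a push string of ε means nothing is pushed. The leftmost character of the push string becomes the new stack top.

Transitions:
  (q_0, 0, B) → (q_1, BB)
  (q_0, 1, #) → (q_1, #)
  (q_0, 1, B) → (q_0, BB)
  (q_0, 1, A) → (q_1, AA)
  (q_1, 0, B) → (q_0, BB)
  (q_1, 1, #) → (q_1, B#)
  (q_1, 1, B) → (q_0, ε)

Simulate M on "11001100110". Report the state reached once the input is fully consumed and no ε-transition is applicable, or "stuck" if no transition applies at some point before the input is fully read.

(q_0, 11001100110, #) ⊢ (q_1, 1001100110, #) ⊢ (q_1, 001100110, B#) ⊢ (q_0, 01100110, BB#) ⊢ (q_1, 1100110, BBB#) ⊢ (q_0, 100110, BB#) ⊢ (q_0, 00110, BBB#) ⊢ (q_1, 0110, BBBB#) ⊢ (q_0, 110, BBBBB#) ⊢ (q_0, 10, BBBBBB#) ⊢ (q_0, 0, BBBBBBB#) ⊢ (q_1, ε, BBBBBBBB#)
All input consumed; M is in state q_1.

q_1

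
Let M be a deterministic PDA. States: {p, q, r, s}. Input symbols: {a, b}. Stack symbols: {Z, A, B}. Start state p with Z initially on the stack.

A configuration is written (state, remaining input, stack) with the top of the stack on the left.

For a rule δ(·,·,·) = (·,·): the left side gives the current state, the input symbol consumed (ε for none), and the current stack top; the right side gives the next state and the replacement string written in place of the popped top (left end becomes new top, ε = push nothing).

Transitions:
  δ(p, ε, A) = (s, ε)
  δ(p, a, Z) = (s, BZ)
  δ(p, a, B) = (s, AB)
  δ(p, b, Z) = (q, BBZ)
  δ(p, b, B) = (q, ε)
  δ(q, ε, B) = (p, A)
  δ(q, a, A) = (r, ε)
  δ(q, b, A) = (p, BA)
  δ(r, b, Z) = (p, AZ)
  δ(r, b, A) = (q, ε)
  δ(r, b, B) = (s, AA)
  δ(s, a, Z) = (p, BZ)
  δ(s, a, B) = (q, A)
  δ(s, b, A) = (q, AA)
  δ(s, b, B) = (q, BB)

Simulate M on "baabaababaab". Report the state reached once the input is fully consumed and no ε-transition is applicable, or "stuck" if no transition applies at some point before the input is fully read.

(p, baabaababaab, Z)
  read b, top Z: go to q, push BBZ → (q, aabaababaab, BBZ)
  ε-move, top B: go to p, push A → (p, aabaababaab, ABZ)
  ε-move, top A: go to s, push ε → (s, aabaababaab, BZ)
  read a, top B: go to q, push A → (q, abaababaab, AZ)
  read a, top A: go to r, push ε → (r, baababaab, Z)
  read b, top Z: go to p, push AZ → (p, aababaab, AZ)
  ε-move, top A: go to s, push ε → (s, aababaab, Z)
  read a, top Z: go to p, push BZ → (p, ababaab, BZ)
  read a, top B: go to s, push AB → (s, babaab, ABZ)
  read b, top A: go to q, push AA → (q, abaab, AABZ)
  read a, top A: go to r, push ε → (r, baab, ABZ)
  read b, top A: go to q, push ε → (q, aab, BZ)
  ε-move, top B: go to p, push A → (p, aab, AZ)
  ε-move, top A: go to s, push ε → (s, aab, Z)
  read a, top Z: go to p, push BZ → (p, ab, BZ)
  read a, top B: go to s, push AB → (s, b, ABZ)
  read b, top A: go to q, push AA → (q, ε, AABZ)
All input consumed; M is in state q.

q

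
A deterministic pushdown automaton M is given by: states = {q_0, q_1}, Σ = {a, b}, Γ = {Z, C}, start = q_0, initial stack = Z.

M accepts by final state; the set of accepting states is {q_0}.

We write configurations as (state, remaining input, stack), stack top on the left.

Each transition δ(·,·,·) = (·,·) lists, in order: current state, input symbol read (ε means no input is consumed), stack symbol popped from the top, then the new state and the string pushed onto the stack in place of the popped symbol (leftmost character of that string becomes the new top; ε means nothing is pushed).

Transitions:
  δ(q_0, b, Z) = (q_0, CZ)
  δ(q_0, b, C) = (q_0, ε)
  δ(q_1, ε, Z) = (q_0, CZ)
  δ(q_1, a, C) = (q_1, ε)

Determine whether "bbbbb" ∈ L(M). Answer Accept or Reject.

(q_0, bbbbb, Z) ⊢ (q_0, bbbb, CZ) ⊢ (q_0, bbb, Z) ⊢ (q_0, bb, CZ) ⊢ (q_0, b, Z) ⊢ (q_0, ε, CZ)
All input consumed; state q_0 ∈ F.

Accept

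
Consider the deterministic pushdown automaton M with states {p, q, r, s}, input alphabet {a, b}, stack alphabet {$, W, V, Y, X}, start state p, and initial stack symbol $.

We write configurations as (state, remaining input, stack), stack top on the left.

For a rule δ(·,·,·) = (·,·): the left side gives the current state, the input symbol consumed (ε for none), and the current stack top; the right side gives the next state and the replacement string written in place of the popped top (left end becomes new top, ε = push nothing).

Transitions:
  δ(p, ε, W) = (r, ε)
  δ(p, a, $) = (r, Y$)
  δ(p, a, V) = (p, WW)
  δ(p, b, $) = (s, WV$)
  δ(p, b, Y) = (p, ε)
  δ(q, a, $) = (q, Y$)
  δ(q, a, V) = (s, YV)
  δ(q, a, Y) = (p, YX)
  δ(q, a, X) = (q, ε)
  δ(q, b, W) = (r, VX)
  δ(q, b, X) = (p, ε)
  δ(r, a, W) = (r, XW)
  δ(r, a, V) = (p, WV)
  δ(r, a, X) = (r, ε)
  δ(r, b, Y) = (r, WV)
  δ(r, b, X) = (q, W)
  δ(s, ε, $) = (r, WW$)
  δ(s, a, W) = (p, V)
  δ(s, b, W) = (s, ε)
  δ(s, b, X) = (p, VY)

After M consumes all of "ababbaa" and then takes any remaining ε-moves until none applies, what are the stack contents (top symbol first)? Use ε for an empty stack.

(p, ababbaa, $) ⊢ (r, babbaa, Y$) ⊢ (r, abbaa, WV$) ⊢ (r, bbaa, XWV$) ⊢ (q, baa, WWV$) ⊢ (r, aa, VXWV$) ⊢ (p, a, WVXWV$) ⊢ (r, a, VXWV$) ⊢ (p, ε, WVXWV$) ⊢ (r, ε, VXWV$)
All input consumed in state r with stack VXWV$.

VXWV$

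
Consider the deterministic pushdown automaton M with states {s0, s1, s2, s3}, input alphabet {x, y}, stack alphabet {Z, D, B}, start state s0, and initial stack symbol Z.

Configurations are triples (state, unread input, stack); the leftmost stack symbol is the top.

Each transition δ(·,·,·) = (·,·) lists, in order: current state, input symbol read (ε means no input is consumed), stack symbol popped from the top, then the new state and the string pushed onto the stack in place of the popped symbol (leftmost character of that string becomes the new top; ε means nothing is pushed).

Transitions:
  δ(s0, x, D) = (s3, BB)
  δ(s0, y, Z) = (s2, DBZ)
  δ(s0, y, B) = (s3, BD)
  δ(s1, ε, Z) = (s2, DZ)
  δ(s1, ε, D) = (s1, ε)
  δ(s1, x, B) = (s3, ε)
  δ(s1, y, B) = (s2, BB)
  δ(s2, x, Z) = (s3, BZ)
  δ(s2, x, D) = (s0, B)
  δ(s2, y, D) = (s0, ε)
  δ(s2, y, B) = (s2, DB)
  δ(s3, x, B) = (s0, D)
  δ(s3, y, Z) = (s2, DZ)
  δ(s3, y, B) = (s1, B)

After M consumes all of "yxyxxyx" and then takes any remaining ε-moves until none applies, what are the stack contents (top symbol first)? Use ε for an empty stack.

(s0, yxyxxyx, Z)
  read y, top Z: go to s2, push DBZ → (s2, xyxxyx, DBZ)
  read x, top D: go to s0, push B → (s0, yxxyx, BBZ)
  read y, top B: go to s3, push BD → (s3, xxyx, BDBZ)
  read x, top B: go to s0, push D → (s0, xyx, DDBZ)
  read x, top D: go to s3, push BB → (s3, yx, BBDBZ)
  read y, top B: go to s1, push B → (s1, x, BBDBZ)
  read x, top B: go to s3, push ε → (s3, ε, BDBZ)
All input consumed in state s3 with stack BDBZ.

BDBZ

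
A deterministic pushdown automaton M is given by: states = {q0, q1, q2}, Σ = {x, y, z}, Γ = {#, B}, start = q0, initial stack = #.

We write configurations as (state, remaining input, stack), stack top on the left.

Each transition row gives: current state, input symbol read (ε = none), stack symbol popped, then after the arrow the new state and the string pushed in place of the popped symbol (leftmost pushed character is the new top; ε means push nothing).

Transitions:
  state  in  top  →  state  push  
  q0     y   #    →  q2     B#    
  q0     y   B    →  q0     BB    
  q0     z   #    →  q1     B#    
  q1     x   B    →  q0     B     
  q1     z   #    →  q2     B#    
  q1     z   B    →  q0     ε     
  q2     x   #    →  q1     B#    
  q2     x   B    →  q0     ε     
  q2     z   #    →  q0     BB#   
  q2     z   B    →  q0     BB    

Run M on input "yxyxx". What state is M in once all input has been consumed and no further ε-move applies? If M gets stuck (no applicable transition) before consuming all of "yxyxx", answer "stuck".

stuck

(q0, yxyxx, #)
  read y, top #: go to q2, push B# → (q2, xyxx, B#)
  read x, top B: go to q0, push ε → (q0, yxx, #)
  read y, top #: go to q2, push B# → (q2, xx, B#)
  read x, top B: go to q0, push ε → (q0, x, #)
No transition for (q0, x, top #); M blocks with input x remaining.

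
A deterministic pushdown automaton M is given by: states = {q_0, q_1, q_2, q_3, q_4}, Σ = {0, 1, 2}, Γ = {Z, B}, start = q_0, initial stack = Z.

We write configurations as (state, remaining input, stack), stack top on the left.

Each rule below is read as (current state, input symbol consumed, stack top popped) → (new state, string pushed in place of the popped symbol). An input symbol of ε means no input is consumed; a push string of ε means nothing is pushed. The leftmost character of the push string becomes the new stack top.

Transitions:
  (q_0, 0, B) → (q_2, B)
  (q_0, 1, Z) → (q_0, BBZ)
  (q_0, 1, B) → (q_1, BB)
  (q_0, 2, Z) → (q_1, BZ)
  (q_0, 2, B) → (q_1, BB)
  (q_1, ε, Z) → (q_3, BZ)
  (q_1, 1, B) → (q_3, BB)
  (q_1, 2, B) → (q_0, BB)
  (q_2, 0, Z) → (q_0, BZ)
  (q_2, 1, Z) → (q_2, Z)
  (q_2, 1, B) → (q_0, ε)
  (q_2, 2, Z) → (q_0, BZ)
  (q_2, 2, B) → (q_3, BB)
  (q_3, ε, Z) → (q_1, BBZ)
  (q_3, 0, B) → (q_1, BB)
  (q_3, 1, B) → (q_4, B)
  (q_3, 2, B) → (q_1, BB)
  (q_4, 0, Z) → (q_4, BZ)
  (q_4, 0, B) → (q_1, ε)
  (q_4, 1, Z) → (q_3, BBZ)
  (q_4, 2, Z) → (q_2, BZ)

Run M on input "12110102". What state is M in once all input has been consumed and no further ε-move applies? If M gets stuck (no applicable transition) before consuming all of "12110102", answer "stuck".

q_0

(q_0, 12110102, Z)
  read 1, top Z: go to q_0, push BBZ → (q_0, 2110102, BBZ)
  read 2, top B: go to q_1, push BB → (q_1, 110102, BBBZ)
  read 1, top B: go to q_3, push BB → (q_3, 10102, BBBBZ)
  read 1, top B: go to q_4, push B → (q_4, 0102, BBBBZ)
  read 0, top B: go to q_1, push ε → (q_1, 102, BBBZ)
  read 1, top B: go to q_3, push BB → (q_3, 02, BBBBZ)
  read 0, top B: go to q_1, push BB → (q_1, 2, BBBBBZ)
  read 2, top B: go to q_0, push BB → (q_0, ε, BBBBBBZ)
All input consumed; M is in state q_0.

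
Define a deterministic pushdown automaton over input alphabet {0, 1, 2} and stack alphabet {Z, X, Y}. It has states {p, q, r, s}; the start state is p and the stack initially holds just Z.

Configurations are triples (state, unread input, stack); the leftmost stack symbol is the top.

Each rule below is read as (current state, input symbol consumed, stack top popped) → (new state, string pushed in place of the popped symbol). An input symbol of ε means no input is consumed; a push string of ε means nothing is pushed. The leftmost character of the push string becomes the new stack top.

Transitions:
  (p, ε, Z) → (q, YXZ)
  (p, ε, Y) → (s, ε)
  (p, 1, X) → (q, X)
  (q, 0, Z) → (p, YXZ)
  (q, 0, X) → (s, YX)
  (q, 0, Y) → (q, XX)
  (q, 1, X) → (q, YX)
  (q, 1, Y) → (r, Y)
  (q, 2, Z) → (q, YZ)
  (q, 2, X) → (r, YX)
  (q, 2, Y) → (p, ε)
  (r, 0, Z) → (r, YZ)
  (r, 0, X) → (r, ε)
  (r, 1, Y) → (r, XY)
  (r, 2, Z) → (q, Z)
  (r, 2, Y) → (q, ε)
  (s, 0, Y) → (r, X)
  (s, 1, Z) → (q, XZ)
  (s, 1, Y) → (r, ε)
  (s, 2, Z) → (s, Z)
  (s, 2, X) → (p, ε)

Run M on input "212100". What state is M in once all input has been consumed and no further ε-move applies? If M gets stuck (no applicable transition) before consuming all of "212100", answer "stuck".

stuck

(p, 212100, Z)
  ε-move, top Z: go to q, push YXZ → (q, 212100, YXZ)
  read 2, top Y: go to p, push ε → (p, 12100, XZ)
  read 1, top X: go to q, push X → (q, 2100, XZ)
  read 2, top X: go to r, push YX → (r, 100, YXZ)
  read 1, top Y: go to r, push XY → (r, 00, XYXZ)
  read 0, top X: go to r, push ε → (r, 0, YXZ)
No transition for (r, 0, top Y); M blocks with input 0 remaining.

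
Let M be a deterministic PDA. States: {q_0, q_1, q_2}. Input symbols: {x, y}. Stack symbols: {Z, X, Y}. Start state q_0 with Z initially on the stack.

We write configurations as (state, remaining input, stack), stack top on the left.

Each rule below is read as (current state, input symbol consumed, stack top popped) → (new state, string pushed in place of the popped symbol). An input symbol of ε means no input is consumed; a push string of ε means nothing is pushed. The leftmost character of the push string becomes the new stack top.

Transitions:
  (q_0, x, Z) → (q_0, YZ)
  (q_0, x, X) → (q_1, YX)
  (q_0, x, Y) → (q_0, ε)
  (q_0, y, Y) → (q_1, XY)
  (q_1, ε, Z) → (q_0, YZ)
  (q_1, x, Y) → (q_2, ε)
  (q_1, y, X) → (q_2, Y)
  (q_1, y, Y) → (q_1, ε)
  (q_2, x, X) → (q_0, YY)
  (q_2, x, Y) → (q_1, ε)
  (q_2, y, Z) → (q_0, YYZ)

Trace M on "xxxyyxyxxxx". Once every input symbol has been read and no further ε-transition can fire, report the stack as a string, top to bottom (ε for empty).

YZ

(q_0, xxxyyxyxxxx, Z)
  read x, top Z: go to q_0, push YZ → (q_0, xxyyxyxxxx, YZ)
  read x, top Y: go to q_0, push ε → (q_0, xyyxyxxxx, Z)
  read x, top Z: go to q_0, push YZ → (q_0, yyxyxxxx, YZ)
  read y, top Y: go to q_1, push XY → (q_1, yxyxxxx, XYZ)
  read y, top X: go to q_2, push Y → (q_2, xyxxxx, YYZ)
  read x, top Y: go to q_1, push ε → (q_1, yxxxx, YZ)
  read y, top Y: go to q_1, push ε → (q_1, xxxx, Z)
  ε-move, top Z: go to q_0, push YZ → (q_0, xxxx, YZ)
  read x, top Y: go to q_0, push ε → (q_0, xxx, Z)
  read x, top Z: go to q_0, push YZ → (q_0, xx, YZ)
  read x, top Y: go to q_0, push ε → (q_0, x, Z)
  read x, top Z: go to q_0, push YZ → (q_0, ε, YZ)
All input consumed in state q_0 with stack YZ.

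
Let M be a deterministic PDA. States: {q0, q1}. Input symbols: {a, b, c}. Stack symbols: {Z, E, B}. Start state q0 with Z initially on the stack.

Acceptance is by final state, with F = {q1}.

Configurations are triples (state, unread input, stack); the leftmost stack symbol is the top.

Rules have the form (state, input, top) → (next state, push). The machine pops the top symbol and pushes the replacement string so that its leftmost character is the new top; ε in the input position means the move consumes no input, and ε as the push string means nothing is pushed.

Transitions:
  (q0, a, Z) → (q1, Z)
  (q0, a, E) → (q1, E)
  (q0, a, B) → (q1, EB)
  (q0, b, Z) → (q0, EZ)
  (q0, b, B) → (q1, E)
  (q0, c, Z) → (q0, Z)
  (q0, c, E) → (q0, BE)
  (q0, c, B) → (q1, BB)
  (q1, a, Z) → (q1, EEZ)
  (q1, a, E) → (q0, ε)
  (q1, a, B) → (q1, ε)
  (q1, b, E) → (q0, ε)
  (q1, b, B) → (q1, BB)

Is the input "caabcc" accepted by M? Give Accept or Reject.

(q0, caabcc, Z) ⊢ (q0, aabcc, Z) ⊢ (q1, abcc, Z) ⊢ (q1, bcc, EEZ) ⊢ (q0, cc, EZ) ⊢ (q0, c, BEZ) ⊢ (q1, ε, BBEZ)
All input consumed; state q1 ∈ F.

Accept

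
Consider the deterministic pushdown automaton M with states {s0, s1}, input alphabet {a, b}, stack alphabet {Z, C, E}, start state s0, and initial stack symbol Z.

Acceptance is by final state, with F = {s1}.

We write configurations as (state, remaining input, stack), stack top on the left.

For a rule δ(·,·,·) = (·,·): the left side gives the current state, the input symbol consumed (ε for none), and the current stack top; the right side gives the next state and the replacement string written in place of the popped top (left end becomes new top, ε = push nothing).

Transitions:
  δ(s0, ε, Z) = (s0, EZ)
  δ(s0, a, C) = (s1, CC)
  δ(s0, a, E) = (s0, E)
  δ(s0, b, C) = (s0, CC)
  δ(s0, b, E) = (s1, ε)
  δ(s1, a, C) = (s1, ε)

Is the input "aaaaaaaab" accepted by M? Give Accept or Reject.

Accept

(s0, aaaaaaaab, Z)
  ε-move, top Z: go to s0, push EZ → (s0, aaaaaaaab, EZ)
  read a, top E: go to s0, push E → (s0, aaaaaaab, EZ)
  read a, top E: go to s0, push E → (s0, aaaaaab, EZ)
  read a, top E: go to s0, push E → (s0, aaaaab, EZ)
  read a, top E: go to s0, push E → (s0, aaaab, EZ)
  read a, top E: go to s0, push E → (s0, aaab, EZ)
  read a, top E: go to s0, push E → (s0, aab, EZ)
  read a, top E: go to s0, push E → (s0, ab, EZ)
  read a, top E: go to s0, push E → (s0, b, EZ)
  read b, top E: go to s1, push ε → (s1, ε, Z)
All input consumed; state s1 ∈ F.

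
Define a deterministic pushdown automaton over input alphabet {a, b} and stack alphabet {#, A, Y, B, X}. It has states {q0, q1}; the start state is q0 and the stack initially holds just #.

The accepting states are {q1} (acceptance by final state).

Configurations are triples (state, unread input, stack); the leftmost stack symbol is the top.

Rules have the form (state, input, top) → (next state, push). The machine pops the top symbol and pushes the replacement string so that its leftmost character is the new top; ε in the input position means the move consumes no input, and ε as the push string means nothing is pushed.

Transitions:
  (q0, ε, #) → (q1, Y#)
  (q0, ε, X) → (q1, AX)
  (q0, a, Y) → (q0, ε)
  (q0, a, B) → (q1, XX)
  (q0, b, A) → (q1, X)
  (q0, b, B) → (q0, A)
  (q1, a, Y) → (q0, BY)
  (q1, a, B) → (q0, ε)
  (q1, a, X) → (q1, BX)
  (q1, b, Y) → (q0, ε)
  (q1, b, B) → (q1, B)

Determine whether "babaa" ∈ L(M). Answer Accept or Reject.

Reject

(q0, babaa, #)
  ε-move, top #: go to q1, push Y# → (q1, babaa, Y#)
  read b, top Y: go to q0, push ε → (q0, abaa, #)
  ε-move, top #: go to q1, push Y# → (q1, abaa, Y#)
  read a, top Y: go to q0, push BY → (q0, baa, BY#)
  read b, top B: go to q0, push A → (q0, aa, AY#)
No transition applies at (q0, aa, AY#); input not fully consumed.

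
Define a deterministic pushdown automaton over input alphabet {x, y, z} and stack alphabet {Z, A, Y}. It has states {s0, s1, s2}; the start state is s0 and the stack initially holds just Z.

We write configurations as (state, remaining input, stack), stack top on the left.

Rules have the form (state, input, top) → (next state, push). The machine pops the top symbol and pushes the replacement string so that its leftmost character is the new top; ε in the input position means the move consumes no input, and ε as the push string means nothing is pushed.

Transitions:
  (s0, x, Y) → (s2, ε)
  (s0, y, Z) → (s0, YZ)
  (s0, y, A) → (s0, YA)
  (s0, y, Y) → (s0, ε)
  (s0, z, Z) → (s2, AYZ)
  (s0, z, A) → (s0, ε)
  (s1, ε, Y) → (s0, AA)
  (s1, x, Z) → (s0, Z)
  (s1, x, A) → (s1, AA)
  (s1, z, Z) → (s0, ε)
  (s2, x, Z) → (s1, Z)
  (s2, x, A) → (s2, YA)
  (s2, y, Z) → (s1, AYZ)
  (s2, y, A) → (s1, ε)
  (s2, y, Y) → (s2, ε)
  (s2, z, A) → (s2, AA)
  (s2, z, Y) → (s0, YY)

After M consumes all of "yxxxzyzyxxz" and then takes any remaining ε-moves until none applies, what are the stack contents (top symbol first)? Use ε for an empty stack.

YYAZ

(s0, yxxxzyzyxxz, Z)
  read y, top Z: go to s0, push YZ → (s0, xxxzyzyxxz, YZ)
  read x, top Y: go to s2, push ε → (s2, xxzyzyxxz, Z)
  read x, top Z: go to s1, push Z → (s1, xzyzyxxz, Z)
  read x, top Z: go to s0, push Z → (s0, zyzyxxz, Z)
  read z, top Z: go to s2, push AYZ → (s2, yzyxxz, AYZ)
  read y, top A: go to s1, push ε → (s1, zyxxz, YZ)
  ε-move, top Y: go to s0, push AA → (s0, zyxxz, AAZ)
  read z, top A: go to s0, push ε → (s0, yxxz, AZ)
  read y, top A: go to s0, push YA → (s0, xxz, YAZ)
  read x, top Y: go to s2, push ε → (s2, xz, AZ)
  read x, top A: go to s2, push YA → (s2, z, YAZ)
  read z, top Y: go to s0, push YY → (s0, ε, YYAZ)
All input consumed in state s0 with stack YYAZ.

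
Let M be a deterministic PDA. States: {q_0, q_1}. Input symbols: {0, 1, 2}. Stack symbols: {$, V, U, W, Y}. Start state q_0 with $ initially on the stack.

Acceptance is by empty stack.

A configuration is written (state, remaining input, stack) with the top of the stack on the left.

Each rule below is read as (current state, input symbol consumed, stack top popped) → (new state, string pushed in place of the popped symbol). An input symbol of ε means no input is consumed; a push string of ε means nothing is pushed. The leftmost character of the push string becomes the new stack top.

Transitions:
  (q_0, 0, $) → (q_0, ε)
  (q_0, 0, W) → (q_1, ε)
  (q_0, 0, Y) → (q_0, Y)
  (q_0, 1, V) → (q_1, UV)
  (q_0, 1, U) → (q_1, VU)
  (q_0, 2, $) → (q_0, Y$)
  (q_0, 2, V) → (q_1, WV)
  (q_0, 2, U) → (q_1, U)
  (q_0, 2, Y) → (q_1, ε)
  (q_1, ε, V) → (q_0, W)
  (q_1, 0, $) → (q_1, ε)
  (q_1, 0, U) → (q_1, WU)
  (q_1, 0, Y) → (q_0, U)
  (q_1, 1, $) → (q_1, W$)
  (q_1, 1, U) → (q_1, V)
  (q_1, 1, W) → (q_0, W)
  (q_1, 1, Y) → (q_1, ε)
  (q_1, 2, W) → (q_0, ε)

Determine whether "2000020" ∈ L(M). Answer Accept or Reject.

(q_0, 2000020, $)
  read 2, top $: go to q_0, push Y$ → (q_0, 000020, Y$)
  read 0, top Y: go to q_0, push Y → (q_0, 00020, Y$)
  read 0, top Y: go to q_0, push Y → (q_0, 0020, Y$)
  read 0, top Y: go to q_0, push Y → (q_0, 020, Y$)
  read 0, top Y: go to q_0, push Y → (q_0, 20, Y$)
  read 2, top Y: go to q_1, push ε → (q_1, 0, $)
  read 0, top $: go to q_1, push ε → (q_1, ε, ε)
All input consumed and the stack is empty.

Accept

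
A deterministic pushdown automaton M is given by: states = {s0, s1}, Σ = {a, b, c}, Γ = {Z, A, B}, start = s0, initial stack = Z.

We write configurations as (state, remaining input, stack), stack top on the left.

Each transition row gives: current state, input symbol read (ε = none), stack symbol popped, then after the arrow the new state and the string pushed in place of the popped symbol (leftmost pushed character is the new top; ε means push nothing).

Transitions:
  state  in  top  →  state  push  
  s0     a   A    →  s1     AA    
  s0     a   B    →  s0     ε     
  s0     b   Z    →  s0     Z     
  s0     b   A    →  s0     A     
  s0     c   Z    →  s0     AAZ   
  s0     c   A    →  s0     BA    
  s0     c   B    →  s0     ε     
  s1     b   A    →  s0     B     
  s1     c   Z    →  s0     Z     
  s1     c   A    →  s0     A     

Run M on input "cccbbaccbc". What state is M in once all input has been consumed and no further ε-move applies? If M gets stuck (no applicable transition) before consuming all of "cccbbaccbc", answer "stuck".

stuck

(s0, cccbbaccbc, Z) ⊢ (s0, ccbbaccbc, AAZ) ⊢ (s0, cbbaccbc, BAAZ) ⊢ (s0, bbaccbc, AAZ) ⊢ (s0, baccbc, AAZ) ⊢ (s0, accbc, AAZ) ⊢ (s1, ccbc, AAAZ) ⊢ (s0, cbc, AAAZ) ⊢ (s0, bc, BAAAZ)
No transition for (s0, b, top B); M blocks with input bc remaining.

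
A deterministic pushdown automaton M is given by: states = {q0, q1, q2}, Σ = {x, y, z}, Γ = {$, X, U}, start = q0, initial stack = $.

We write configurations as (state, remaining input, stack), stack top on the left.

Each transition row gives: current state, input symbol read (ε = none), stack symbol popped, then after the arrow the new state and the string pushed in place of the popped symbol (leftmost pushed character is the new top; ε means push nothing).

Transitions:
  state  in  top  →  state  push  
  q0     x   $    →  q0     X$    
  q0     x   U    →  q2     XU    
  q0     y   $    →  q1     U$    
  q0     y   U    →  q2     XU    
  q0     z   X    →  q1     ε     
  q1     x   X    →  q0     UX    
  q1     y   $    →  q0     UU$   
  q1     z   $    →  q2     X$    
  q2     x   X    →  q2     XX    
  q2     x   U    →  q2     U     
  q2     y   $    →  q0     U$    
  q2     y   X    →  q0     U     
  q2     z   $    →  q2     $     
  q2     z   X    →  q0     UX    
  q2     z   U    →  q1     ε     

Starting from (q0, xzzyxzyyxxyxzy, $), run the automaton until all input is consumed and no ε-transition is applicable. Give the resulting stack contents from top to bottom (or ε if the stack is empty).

(q0, xzzyxzyyxxyxzy, $)
  read x, top $: go to q0, push X$ → (q0, zzyxzyyxxyxzy, X$)
  read z, top X: go to q1, push ε → (q1, zyxzyyxxyxzy, $)
  read z, top $: go to q2, push X$ → (q2, yxzyyxxyxzy, X$)
  read y, top X: go to q0, push U → (q0, xzyyxxyxzy, U$)
  read x, top U: go to q2, push XU → (q2, zyyxxyxzy, XU$)
  read z, top X: go to q0, push UX → (q0, yyxxyxzy, UXU$)
  read y, top U: go to q2, push XU → (q2, yxxyxzy, XUXU$)
  read y, top X: go to q0, push U → (q0, xxyxzy, UUXU$)
  read x, top U: go to q2, push XU → (q2, xyxzy, XUUXU$)
  read x, top X: go to q2, push XX → (q2, yxzy, XXUUXU$)
  read y, top X: go to q0, push U → (q0, xzy, UXUUXU$)
  read x, top U: go to q2, push XU → (q2, zy, XUXUUXU$)
  read z, top X: go to q0, push UX → (q0, y, UXUXUUXU$)
  read y, top U: go to q2, push XU → (q2, ε, XUXUXUUXU$)
All input consumed in state q2 with stack XUXUXUUXU$.

XUXUXUUXU$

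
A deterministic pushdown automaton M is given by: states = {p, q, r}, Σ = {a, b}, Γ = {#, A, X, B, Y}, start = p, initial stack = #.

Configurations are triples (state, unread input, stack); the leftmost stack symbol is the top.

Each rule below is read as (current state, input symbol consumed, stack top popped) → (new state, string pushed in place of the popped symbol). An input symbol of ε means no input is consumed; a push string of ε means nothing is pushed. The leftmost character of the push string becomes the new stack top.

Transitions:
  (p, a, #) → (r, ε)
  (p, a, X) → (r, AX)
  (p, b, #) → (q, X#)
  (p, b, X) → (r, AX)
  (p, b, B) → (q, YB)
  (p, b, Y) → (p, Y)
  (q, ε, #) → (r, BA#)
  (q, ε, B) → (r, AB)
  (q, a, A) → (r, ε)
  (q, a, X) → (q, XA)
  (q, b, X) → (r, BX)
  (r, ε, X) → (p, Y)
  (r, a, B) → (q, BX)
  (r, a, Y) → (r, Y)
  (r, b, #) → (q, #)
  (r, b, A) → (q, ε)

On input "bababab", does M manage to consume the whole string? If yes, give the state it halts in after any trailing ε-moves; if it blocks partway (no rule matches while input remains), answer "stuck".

(p, bababab, #)
  read b, top #: go to q, push X# → (q, ababab, X#)
  read a, top X: go to q, push XA → (q, babab, XA#)
  read b, top X: go to r, push BX → (r, abab, BXA#)
  read a, top B: go to q, push BX → (q, bab, BXXA#)
  ε-move, top B: go to r, push AB → (r, bab, ABXXA#)
  read b, top A: go to q, push ε → (q, ab, BXXA#)
  ε-move, top B: go to r, push AB → (r, ab, ABXXA#)
No transition for (r, a, top A); M blocks with input ab remaining.

stuck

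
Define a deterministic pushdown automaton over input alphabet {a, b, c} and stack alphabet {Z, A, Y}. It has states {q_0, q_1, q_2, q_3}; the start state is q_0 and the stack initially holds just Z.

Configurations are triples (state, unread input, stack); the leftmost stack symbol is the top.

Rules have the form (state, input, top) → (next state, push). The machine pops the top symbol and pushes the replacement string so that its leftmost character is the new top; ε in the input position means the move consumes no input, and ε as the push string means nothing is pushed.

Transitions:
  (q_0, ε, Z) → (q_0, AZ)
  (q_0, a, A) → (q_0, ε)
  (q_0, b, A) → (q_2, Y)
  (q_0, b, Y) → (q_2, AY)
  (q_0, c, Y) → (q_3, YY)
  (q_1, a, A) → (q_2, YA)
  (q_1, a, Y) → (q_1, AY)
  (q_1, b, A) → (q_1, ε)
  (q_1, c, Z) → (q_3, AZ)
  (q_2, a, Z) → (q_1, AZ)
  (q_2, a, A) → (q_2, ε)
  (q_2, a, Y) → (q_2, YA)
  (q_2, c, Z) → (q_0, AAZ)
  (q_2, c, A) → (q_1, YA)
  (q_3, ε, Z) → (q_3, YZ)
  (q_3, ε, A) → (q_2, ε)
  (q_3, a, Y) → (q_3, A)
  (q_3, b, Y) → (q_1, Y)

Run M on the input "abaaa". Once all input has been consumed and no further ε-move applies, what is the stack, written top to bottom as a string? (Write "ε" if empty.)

YAAAZ

(q_0, abaaa, Z)
  ε-move, top Z: go to q_0, push AZ → (q_0, abaaa, AZ)
  read a, top A: go to q_0, push ε → (q_0, baaa, Z)
  ε-move, top Z: go to q_0, push AZ → (q_0, baaa, AZ)
  read b, top A: go to q_2, push Y → (q_2, aaa, YZ)
  read a, top Y: go to q_2, push YA → (q_2, aa, YAZ)
  read a, top Y: go to q_2, push YA → (q_2, a, YAAZ)
  read a, top Y: go to q_2, push YA → (q_2, ε, YAAAZ)
All input consumed in state q_2 with stack YAAAZ.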